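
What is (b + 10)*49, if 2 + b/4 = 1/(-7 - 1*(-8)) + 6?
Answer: 1470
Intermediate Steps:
b = 20 (b = -8 + 4*(1/(-7 - 1*(-8)) + 6) = -8 + 4*(1/(-7 + 8) + 6) = -8 + 4*(1/1 + 6) = -8 + 4*(1 + 6) = -8 + 4*7 = -8 + 28 = 20)
(b + 10)*49 = (20 + 10)*49 = 30*49 = 1470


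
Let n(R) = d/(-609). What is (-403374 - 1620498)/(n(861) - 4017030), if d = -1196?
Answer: 616269024/1223185037 ≈ 0.50382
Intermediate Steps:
n(R) = 1196/609 (n(R) = -1196/(-609) = -1196*(-1/609) = 1196/609)
(-403374 - 1620498)/(n(861) - 4017030) = (-403374 - 1620498)/(1196/609 - 4017030) = -2023872/(-2446370074/609) = -2023872*(-609/2446370074) = 616269024/1223185037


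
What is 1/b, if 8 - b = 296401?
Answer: -1/296393 ≈ -3.3739e-6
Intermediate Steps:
b = -296393 (b = 8 - 1*296401 = 8 - 296401 = -296393)
1/b = 1/(-296393) = -1/296393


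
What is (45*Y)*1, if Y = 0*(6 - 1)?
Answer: 0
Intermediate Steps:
Y = 0 (Y = 0*5 = 0)
(45*Y)*1 = (45*0)*1 = 0*1 = 0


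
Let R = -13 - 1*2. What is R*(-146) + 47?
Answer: 2237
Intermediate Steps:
R = -15 (R = -13 - 2 = -15)
R*(-146) + 47 = -15*(-146) + 47 = 2190 + 47 = 2237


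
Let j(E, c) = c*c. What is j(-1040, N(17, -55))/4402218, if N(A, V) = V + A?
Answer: 722/2201109 ≈ 0.00032802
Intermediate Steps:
N(A, V) = A + V
j(E, c) = c²
j(-1040, N(17, -55))/4402218 = (17 - 55)²/4402218 = (-38)²*(1/4402218) = 1444*(1/4402218) = 722/2201109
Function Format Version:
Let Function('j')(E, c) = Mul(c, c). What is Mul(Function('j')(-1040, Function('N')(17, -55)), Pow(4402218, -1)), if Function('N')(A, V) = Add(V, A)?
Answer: Rational(722, 2201109) ≈ 0.00032802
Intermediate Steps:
Function('N')(A, V) = Add(A, V)
Function('j')(E, c) = Pow(c, 2)
Mul(Function('j')(-1040, Function('N')(17, -55)), Pow(4402218, -1)) = Mul(Pow(Add(17, -55), 2), Pow(4402218, -1)) = Mul(Pow(-38, 2), Rational(1, 4402218)) = Mul(1444, Rational(1, 4402218)) = Rational(722, 2201109)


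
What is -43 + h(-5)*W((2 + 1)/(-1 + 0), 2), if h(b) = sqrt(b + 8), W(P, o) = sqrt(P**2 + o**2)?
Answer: -43 + sqrt(39) ≈ -36.755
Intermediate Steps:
h(b) = sqrt(8 + b)
-43 + h(-5)*W((2 + 1)/(-1 + 0), 2) = -43 + sqrt(8 - 5)*sqrt(((2 + 1)/(-1 + 0))**2 + 2**2) = -43 + sqrt(3)*sqrt((3/(-1))**2 + 4) = -43 + sqrt(3)*sqrt((3*(-1))**2 + 4) = -43 + sqrt(3)*sqrt((-3)**2 + 4) = -43 + sqrt(3)*sqrt(9 + 4) = -43 + sqrt(3)*sqrt(13) = -43 + sqrt(39)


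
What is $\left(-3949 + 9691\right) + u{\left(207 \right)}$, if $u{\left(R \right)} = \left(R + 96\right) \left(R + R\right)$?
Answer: $131184$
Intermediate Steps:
$u{\left(R \right)} = 2 R \left(96 + R\right)$ ($u{\left(R \right)} = \left(96 + R\right) 2 R = 2 R \left(96 + R\right)$)
$\left(-3949 + 9691\right) + u{\left(207 \right)} = \left(-3949 + 9691\right) + 2 \cdot 207 \left(96 + 207\right) = 5742 + 2 \cdot 207 \cdot 303 = 5742 + 125442 = 131184$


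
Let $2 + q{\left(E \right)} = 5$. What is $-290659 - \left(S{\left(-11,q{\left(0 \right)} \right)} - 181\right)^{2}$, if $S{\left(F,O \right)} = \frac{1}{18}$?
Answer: $- \frac{104781565}{324} \approx -3.234 \cdot 10^{5}$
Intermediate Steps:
$q{\left(E \right)} = 3$ ($q{\left(E \right)} = -2 + 5 = 3$)
$S{\left(F,O \right)} = \frac{1}{18}$
$-290659 - \left(S{\left(-11,q{\left(0 \right)} \right)} - 181\right)^{2} = -290659 - \left(\frac{1}{18} - 181\right)^{2} = -290659 - \left(- \frac{3257}{18}\right)^{2} = -290659 - \frac{10608049}{324} = - \frac{104781565}{324}$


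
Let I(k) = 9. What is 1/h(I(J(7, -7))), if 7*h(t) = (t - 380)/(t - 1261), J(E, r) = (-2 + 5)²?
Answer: 1252/53 ≈ 23.623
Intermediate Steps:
J(E, r) = 9 (J(E, r) = 3² = 9)
h(t) = (-380 + t)/(7*(-1261 + t)) (h(t) = ((t - 380)/(t - 1261))/7 = ((-380 + t)/(-1261 + t))/7 = (-380 + t)/(7*(-1261 + t)))
1/h(I(J(7, -7))) = 1/((-380 + 9)/(7*(-1261 + 9))) = 1/((⅐)*(-371)/(-1252)) = 1/((⅐)*(-1/1252)*(-371)) = 1/(53/1252) = 1252/53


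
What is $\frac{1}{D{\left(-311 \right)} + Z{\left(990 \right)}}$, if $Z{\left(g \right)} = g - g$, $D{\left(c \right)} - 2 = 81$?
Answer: $\frac{1}{83} \approx 0.012048$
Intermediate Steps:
$D{\left(c \right)} = 83$ ($D{\left(c \right)} = 2 + 81 = 83$)
$Z{\left(g \right)} = 0$
$\frac{1}{D{\left(-311 \right)} + Z{\left(990 \right)}} = \frac{1}{83 + 0} = \frac{1}{83}$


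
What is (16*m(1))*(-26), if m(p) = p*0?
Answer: 0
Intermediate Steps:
m(p) = 0
(16*m(1))*(-26) = (16*0)*(-26) = 0*(-26) = 0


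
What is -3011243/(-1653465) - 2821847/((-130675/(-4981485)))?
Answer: -929709524051190226/8642661555 ≈ -1.0757e+8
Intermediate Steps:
-3011243/(-1653465) - 2821847/((-130675/(-4981485))) = -3011243*(-1/1653465) - 2821847/((-130675*(-1/4981485))) = 3011243/1653465 - 2821847/26135/996297 = 3011243/1653465 - 2821847*996297/26135 = 3011243/1653465 - 2811397700559/26135 = -929709524051190226/8642661555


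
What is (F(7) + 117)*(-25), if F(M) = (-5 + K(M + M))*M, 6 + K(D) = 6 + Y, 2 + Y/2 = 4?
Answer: -2750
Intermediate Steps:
Y = 4 (Y = -4 + 2*4 = -4 + 8 = 4)
K(D) = 4 (K(D) = -6 + (6 + 4) = -6 + 10 = 4)
F(M) = -M (F(M) = (-5 + 4)*M = -M)
(F(7) + 117)*(-25) = (-1*7 + 117)*(-25) = (-7 + 117)*(-25) = 110*(-25) = -2750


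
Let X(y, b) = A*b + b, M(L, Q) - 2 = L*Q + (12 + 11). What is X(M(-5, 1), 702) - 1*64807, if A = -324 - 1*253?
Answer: -469159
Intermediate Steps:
A = -577 (A = -324 - 253 = -577)
M(L, Q) = 25 + L*Q (M(L, Q) = 2 + (L*Q + (12 + 11)) = 2 + (L*Q + 23) = 2 + (23 + L*Q) = 25 + L*Q)
X(y, b) = -576*b (X(y, b) = -577*b + b = -576*b)
X(M(-5, 1), 702) - 1*64807 = -576*702 - 1*64807 = -404352 - 64807 = -469159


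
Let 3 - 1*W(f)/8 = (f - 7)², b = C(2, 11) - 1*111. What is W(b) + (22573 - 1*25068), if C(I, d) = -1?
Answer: -115759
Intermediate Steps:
b = -112 (b = -1 - 1*111 = -1 - 111 = -112)
W(f) = 24 - 8*(-7 + f)² (W(f) = 24 - 8*(f - 7)² = 24 - 8*(-7 + f)²)
W(b) + (22573 - 1*25068) = (24 - 8*(-7 - 112)²) + (22573 - 1*25068) = (24 - 8*(-119)²) + (22573 - 25068) = (24 - 8*14161) - 2495 = (24 - 113288) - 2495 = -113264 - 2495 = -115759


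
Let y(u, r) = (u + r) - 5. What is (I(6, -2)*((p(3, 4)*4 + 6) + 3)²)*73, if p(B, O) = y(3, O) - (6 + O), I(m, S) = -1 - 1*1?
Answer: -77234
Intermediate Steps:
y(u, r) = -5 + r + u (y(u, r) = (r + u) - 5 = -5 + r + u)
I(m, S) = -2 (I(m, S) = -1 - 1 = -2)
p(B, O) = -8 (p(B, O) = (-5 + O + 3) - (6 + O) = (-2 + O) + (-6 - O) = -8)
(I(6, -2)*((p(3, 4)*4 + 6) + 3)²)*73 = -2*((-8*4 + 6) + 3)²*73 = -2*((-32 + 6) + 3)²*73 = -2*(-26 + 3)²*73 = -2*(-23)²*73 = -2*529*73 = -1058*73 = -77234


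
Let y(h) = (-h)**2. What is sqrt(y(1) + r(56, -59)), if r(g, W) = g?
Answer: sqrt(57) ≈ 7.5498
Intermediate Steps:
y(h) = h**2
sqrt(y(1) + r(56, -59)) = sqrt(1**2 + 56) = sqrt(1 + 56) = sqrt(57)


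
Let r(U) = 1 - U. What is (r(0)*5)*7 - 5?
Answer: 30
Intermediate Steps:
(r(0)*5)*7 - 5 = ((1 - 1*0)*5)*7 - 5 = ((1 + 0)*5)*7 - 5 = (1*5)*7 - 5 = 5*7 - 5 = 35 - 5 = 30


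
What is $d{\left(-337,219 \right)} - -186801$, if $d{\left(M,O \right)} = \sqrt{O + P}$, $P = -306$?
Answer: $186801 + i \sqrt{87} \approx 1.868 \cdot 10^{5} + 9.3274 i$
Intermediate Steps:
$d{\left(M,O \right)} = \sqrt{-306 + O}$ ($d{\left(M,O \right)} = \sqrt{O - 306} = \sqrt{-306 + O}$)
$d{\left(-337,219 \right)} - -186801 = \sqrt{-306 + 219} - -186801 = \sqrt{-87} + 186801 = i \sqrt{87} + 186801 = 186801 + i \sqrt{87}$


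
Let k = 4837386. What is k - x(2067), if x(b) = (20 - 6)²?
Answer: 4837190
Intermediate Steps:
x(b) = 196 (x(b) = 14² = 196)
k - x(2067) = 4837386 - 1*196 = 4837386 - 196 = 4837190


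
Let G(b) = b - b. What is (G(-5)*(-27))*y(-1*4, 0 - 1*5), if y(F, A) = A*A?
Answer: 0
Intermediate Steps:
G(b) = 0
y(F, A) = A**2
(G(-5)*(-27))*y(-1*4, 0 - 1*5) = (0*(-27))*(0 - 1*5)**2 = 0*(0 - 5)**2 = 0*(-5)**2 = 0*25 = 0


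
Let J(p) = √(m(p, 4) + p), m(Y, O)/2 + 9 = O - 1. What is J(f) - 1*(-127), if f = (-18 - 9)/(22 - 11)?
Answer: 127 + I*√1749/11 ≈ 127.0 + 3.8019*I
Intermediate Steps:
f = -27/11 ≈ -2.4545
m(Y, O) = -20 + 2*O (m(Y, O) = -18 + 2*(O - 1) = -18 + 2*(-1 + O) = -18 + (-2 + 2*O) = -20 + 2*O)
J(p) = √(-12 + p) (J(p) = √((-20 + 2*4) + p) = √((-20 + 8) + p) = √(-12 + p))
J(f) - 1*(-127) = √(-12 - 27/11) - 1*(-127) = √(-159/11) + 127 = I*√1749/11 + 127 = 127 + I*√1749/11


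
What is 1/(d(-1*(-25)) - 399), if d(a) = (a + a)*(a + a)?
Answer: 1/2101 ≈ 0.00047596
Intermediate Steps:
d(a) = 4*a² (d(a) = (2*a)*(2*a) = 4*a²)
1/(d(-1*(-25)) - 399) = 1/(4*(-1*(-25))² - 399) = 1/(4*25² - 399) = 1/(4*625 - 399) = 1/(2500 - 399) = 1/2101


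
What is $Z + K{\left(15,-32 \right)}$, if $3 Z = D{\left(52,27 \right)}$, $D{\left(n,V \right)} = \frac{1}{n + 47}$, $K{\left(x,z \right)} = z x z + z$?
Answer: $\frac{4552417}{297} \approx 15328.0$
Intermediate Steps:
$K{\left(x,z \right)} = z + x z^{2}$ ($K{\left(x,z \right)} = x z z + z = x z^{2} + z = z + x z^{2}$)
$D{\left(n,V \right)} = \frac{1}{47 + n}$
$Z = \frac{1}{297}$ ($Z = \frac{1}{3 \left(47 + 52\right)} = \frac{1}{3 \cdot 99} = \frac{1}{3} \cdot \frac{1}{99} = \frac{1}{297} \approx 0.003367$)
$Z + K{\left(15,-32 \right)} = \frac{1}{297} - 32 \left(1 + 15 \left(-32\right)\right) = \frac{1}{297} - 32 \left(1 - 480\right) = \frac{1}{297} - -15328 = \frac{1}{297} + 15328 = \frac{4552417}{297}$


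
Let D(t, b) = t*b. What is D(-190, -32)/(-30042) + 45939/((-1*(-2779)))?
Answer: 681601559/41743359 ≈ 16.328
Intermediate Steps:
D(t, b) = b*t
D(-190, -32)/(-30042) + 45939/((-1*(-2779))) = -32*(-190)/(-30042) + 45939/((-1*(-2779))) = 6080*(-1/30042) + 45939/2779 = -3040/15021 + 45939*(1/2779) = -3040/15021 + 45939/2779 = 681601559/41743359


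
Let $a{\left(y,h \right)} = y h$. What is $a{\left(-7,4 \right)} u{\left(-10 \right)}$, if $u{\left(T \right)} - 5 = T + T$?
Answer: $420$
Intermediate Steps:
$u{\left(T \right)} = 5 + 2 T$ ($u{\left(T \right)} = 5 + \left(T + T\right) = 5 + 2 T$)
$a{\left(y,h \right)} = h y$
$a{\left(-7,4 \right)} u{\left(-10 \right)} = 4 \left(-7\right) \left(5 + 2 \left(-10\right)\right) = - 28 \left(5 - 20\right) = \left(-28\right) \left(-15\right) = 420$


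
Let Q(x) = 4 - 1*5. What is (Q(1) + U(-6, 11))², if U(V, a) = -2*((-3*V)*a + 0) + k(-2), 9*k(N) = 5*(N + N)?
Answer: 12909649/81 ≈ 1.5938e+5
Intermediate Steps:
k(N) = 10*N/9 (k(N) = (5*(N + N))/9 = (5*(2*N))/9 = (10*N)/9 = 10*N/9)
Q(x) = -1 (Q(x) = 4 - 5 = -1)
U(V, a) = -20/9 + 6*V*a (U(V, a) = -2*((-3*V)*a + 0) + (10/9)*(-2) = -2*(-3*V*a + 0) - 20/9 = -(-6)*V*a - 20/9 = 6*V*a - 20/9 = -20/9 + 6*V*a)
(Q(1) + U(-6, 11))² = (-1 + (-20/9 + 6*(-6)*11))² = (-1 + (-20/9 - 396))² = (-1 - 3584/9)² = (-3593/9)² = 12909649/81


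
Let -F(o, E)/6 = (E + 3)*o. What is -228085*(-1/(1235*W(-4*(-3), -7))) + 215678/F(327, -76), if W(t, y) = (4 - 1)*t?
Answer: 12038959/1814196 ≈ 6.6360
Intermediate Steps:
W(t, y) = 3*t
F(o, E) = -6*o*(3 + E) (F(o, E) = -6*(E + 3)*o = -6*(3 + E)*o = -6*o*(3 + E))
-228085*(-1/(1235*W(-4*(-3), -7))) + 215678/F(327, -76) = -228085/((-3705*(-4*(-3)))) + 215678/((-6*327*(3 - 76))) = -228085/((-3705*12)) + 215678/((-6*327*(-73))) = -228085/((-1235*36)) + 215678/143226 = -228085/(-44460) + 215678*(1/143226) = -228085*(-1/44460) + 107839/71613 = 3509/684 + 107839/71613 = 12038959/1814196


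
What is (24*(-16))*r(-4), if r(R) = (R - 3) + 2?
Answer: 1920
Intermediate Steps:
r(R) = -1 + R (r(R) = (-3 + R) + 2 = -1 + R)
(24*(-16))*r(-4) = (24*(-16))*(-1 - 4) = -384*(-5) = 1920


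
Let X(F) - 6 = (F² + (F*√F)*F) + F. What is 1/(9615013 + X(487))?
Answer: 9852675/69681876124418 - 237169*√487/69681876124418 ≈ 6.6284e-8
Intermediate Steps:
X(F) = 6 + F + F² + F^(5/2) (X(F) = 6 + ((F² + (F*√F)*F) + F) = 6 + ((F² + F^(3/2)*F) + F) = 6 + ((F² + F^(5/2)) + F) = 6 + (F + F² + F^(5/2)) = 6 + F + F² + F^(5/2))
1/(9615013 + X(487)) = 1/(9615013 + (6 + 487 + 487² + 487^(5/2))) = 1/(9615013 + (6 + 487 + 237169 + 237169*√487)) = 1/(9615013 + (237662 + 237169*√487)) = 1/(9852675 + 237169*√487)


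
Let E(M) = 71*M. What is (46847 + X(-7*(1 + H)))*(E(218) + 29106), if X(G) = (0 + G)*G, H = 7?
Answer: 2228442072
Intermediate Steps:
X(G) = G**2 (X(G) = G*G = G**2)
(46847 + X(-7*(1 + H)))*(E(218) + 29106) = (46847 + (-7*(1 + 7))**2)*(71*218 + 29106) = (46847 + (-7*8)**2)*(15478 + 29106) = (46847 + (-56)**2)*44584 = (46847 + 3136)*44584 = 49983*44584 = 2228442072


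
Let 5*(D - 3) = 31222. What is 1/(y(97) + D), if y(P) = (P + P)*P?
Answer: 5/125327 ≈ 3.9896e-5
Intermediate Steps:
y(P) = 2*P**2 (y(P) = (2*P)*P = 2*P**2)
D = 31237/5 (D = 3 + (1/5)*31222 = 3 + 31222/5 = 31237/5 ≈ 6247.4)
1/(y(97) + D) = 1/(2*97**2 + 31237/5) = 1/(2*9409 + 31237/5) = 1/(18818 + 31237/5) = 1/(125327/5) = 5/125327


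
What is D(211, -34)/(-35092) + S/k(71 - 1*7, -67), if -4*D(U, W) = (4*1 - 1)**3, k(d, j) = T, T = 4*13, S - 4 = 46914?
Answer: 1646446807/1824784 ≈ 902.27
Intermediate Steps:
S = 46918 (S = 4 + 46914 = 46918)
T = 52
k(d, j) = 52
D(U, W) = -27/4 (D(U, W) = -(4*1 - 1)**3/4 = -(4 - 1)**3/4 = -1/4*3**3 = -1/4*27 = -27/4)
D(211, -34)/(-35092) + S/k(71 - 1*7, -67) = -27/4/(-35092) + 46918/52 = -27/4*(-1/35092) + 46918*(1/52) = 27/140368 + 23459/26 = 1646446807/1824784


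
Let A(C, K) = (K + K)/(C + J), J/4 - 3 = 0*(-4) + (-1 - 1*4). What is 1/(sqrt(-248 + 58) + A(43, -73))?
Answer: -2555/127033 - 1225*I*sqrt(190)/254066 ≈ -0.020113 - 0.066461*I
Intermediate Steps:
J = -8 (J = 12 + 4*(0*(-4) + (-1 - 1*4)) = 12 + 4*(0 + (-1 - 4)) = 12 + 4*(0 - 5) = 12 + 4*(-5) = 12 - 20 = -8)
A(C, K) = 2*K/(-8 + C) (A(C, K) = (K + K)/(C - 8) = (2*K)/(-8 + C) = 2*K/(-8 + C))
1/(sqrt(-248 + 58) + A(43, -73)) = 1/(sqrt(-248 + 58) + 2*(-73)/(-8 + 43)) = 1/(sqrt(-190) + 2*(-73)/35) = 1/(I*sqrt(190) + 2*(-73)*(1/35)) = 1/(I*sqrt(190) - 146/35) = 1/(-146/35 + I*sqrt(190))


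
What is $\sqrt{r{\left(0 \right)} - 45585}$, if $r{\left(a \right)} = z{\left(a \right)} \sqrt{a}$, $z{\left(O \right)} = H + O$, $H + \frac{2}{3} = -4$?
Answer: $3 i \sqrt{5065} \approx 213.51 i$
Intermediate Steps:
$H = - \frac{14}{3}$ ($H = - \frac{2}{3} - 4 = - \frac{14}{3} \approx -4.6667$)
$z{\left(O \right)} = - \frac{14}{3} + O$
$r{\left(a \right)} = \sqrt{a} \left(- \frac{14}{3} + a\right)$ ($r{\left(a \right)} = \left(- \frac{14}{3} + a\right) \sqrt{a} = \sqrt{a} \left(- \frac{14}{3} + a\right)$)
$\sqrt{r{\left(0 \right)} - 45585} = \sqrt{\sqrt{0} \left(- \frac{14}{3} + 0\right) - 45585} = \sqrt{0 \left(- \frac{14}{3}\right) - 45585} = \sqrt{0 - 45585} = \sqrt{-45585} = 3 i \sqrt{5065}$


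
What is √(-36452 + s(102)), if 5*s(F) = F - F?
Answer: 2*I*√9113 ≈ 190.92*I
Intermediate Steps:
s(F) = 0 (s(F) = (F - F)/5 = (⅕)*0 = 0)
√(-36452 + s(102)) = √(-36452 + 0) = √(-36452) = 2*I*√9113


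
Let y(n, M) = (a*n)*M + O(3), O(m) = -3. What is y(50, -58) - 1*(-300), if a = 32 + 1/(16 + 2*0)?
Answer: -370737/4 ≈ -92684.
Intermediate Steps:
a = 513/16 (a = 32 + 1/(16 + 0) = 32 + 1/16 = 513/16 ≈ 32.063)
y(n, M) = -3 + 513*M*n/16 (y(n, M) = (513*n/16)*M - 3 = 513*M*n/16 - 3 = -3 + 513*M*n/16)
y(50, -58) - 1*(-300) = (-3 + (513/16)*(-58)*50) - 1*(-300) = (-3 - 371925/4) + 300 = -371937/4 + 300 = -370737/4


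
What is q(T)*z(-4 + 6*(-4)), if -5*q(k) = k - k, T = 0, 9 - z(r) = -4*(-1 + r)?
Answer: 0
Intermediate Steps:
z(r) = 5 + 4*r (z(r) = 9 - (-4)*(-1 + r) = 9 - (4 - 4*r) = 9 + (-4 + 4*r) = 5 + 4*r)
q(k) = 0 (q(k) = -(k - k)/5 = -⅕*0 = 0)
q(T)*z(-4 + 6*(-4)) = 0*(5 + 4*(-4 + 6*(-4))) = 0*(5 + 4*(-4 - 24)) = 0*(5 + 4*(-28)) = 0*(5 - 112) = 0*(-107) = 0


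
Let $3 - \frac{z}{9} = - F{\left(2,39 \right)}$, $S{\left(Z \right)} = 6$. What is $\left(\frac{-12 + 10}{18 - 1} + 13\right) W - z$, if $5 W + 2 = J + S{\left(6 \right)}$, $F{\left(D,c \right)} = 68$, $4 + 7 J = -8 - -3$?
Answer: $- \frac{376044}{595} \approx -632.01$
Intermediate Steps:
$J = - \frac{9}{7}$ ($J = - \frac{4}{7} + \frac{-8 - -3}{7} = - \frac{4}{7} + \frac{-8 + 3}{7} = - \frac{4}{7} + \frac{1}{7} \left(-5\right) = - \frac{4}{7} - \frac{5}{7} = - \frac{9}{7} \approx -1.2857$)
$W = \frac{19}{35}$ ($W = - \frac{2}{5} + \frac{- \frac{9}{7} + 6}{5} = - \frac{2}{5} + \frac{1}{5} \cdot \frac{33}{7} = - \frac{2}{5} + \frac{33}{35} = \frac{19}{35} \approx 0.54286$)
$z = 639$ ($z = 27 - 9 \left(\left(-1\right) 68\right) = 27 - -612 = 27 + 612 = 639$)
$\left(\frac{-12 + 10}{18 - 1} + 13\right) W - z = \left(\frac{-12 + 10}{18 - 1} + 13\right) \frac{19}{35} - 639 = \left(- \frac{2}{17} + 13\right) \frac{19}{35} - 639 = \frac{219}{17} \cdot \frac{19}{35} - 639 = \frac{4161}{595} - 639 = - \frac{376044}{595}$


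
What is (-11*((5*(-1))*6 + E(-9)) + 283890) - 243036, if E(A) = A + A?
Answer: 41382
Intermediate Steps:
E(A) = 2*A
(-11*((5*(-1))*6 + E(-9)) + 283890) - 243036 = (-11*((5*(-1))*6 + 2*(-9)) + 283890) - 243036 = (-11*(-5*6 - 18) + 283890) - 243036 = (-11*(-30 - 18) + 283890) - 243036 = (-11*(-48) + 283890) - 243036 = (528 + 283890) - 243036 = 284418 - 243036 = 41382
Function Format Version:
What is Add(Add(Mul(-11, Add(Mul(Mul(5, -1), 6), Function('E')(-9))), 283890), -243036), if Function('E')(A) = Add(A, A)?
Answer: 41382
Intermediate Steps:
Function('E')(A) = Mul(2, A)
Add(Add(Mul(-11, Add(Mul(Mul(5, -1), 6), Function('E')(-9))), 283890), -243036) = Add(Add(Mul(-11, Add(Mul(Mul(5, -1), 6), Mul(2, -9))), 283890), -243036) = Add(Add(Mul(-11, Add(Mul(-5, 6), -18)), 283890), -243036) = Add(Add(Mul(-11, Add(-30, -18)), 283890), -243036) = Add(Add(Mul(-11, -48), 283890), -243036) = Add(Add(528, 283890), -243036) = Add(284418, -243036) = 41382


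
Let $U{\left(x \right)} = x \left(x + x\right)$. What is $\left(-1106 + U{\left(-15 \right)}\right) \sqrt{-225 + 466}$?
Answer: $- 656 \sqrt{241} \approx -10184.0$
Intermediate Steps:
$U{\left(x \right)} = 2 x^{2}$ ($U{\left(x \right)} = x 2 x = 2 x^{2}$)
$\left(-1106 + U{\left(-15 \right)}\right) \sqrt{-225 + 466} = \left(-1106 + 2 \left(-15\right)^{2}\right) \sqrt{-225 + 466} = \left(-1106 + 2 \cdot 225\right) \sqrt{241} = \left(-1106 + 450\right) \sqrt{241} = - 656 \sqrt{241}$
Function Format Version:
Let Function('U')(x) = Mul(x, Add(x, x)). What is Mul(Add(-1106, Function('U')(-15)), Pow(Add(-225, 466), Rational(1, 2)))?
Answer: Mul(-656, Pow(241, Rational(1, 2))) ≈ -10184.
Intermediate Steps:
Function('U')(x) = Mul(2, Pow(x, 2)) (Function('U')(x) = Mul(x, Mul(2, x)) = Mul(2, Pow(x, 2)))
Mul(Add(-1106, Function('U')(-15)), Pow(Add(-225, 466), Rational(1, 2))) = Mul(Add(-1106, Mul(2, Pow(-15, 2))), Pow(Add(-225, 466), Rational(1, 2))) = Mul(Add(-1106, Mul(2, 225)), Pow(241, Rational(1, 2))) = Mul(Add(-1106, 450), Pow(241, Rational(1, 2))) = Mul(-656, Pow(241, Rational(1, 2)))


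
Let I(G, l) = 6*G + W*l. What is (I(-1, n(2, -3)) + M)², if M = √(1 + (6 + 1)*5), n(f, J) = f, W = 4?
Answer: 64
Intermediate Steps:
M = 6 (M = √(1 + 7*5) = √(1 + 35) = √36 = 6)
I(G, l) = 4*l + 6*G (I(G, l) = 6*G + 4*l = 4*l + 6*G)
(I(-1, n(2, -3)) + M)² = ((4*2 + 6*(-1)) + 6)² = ((8 - 6) + 6)² = (2 + 6)² = 8² = 64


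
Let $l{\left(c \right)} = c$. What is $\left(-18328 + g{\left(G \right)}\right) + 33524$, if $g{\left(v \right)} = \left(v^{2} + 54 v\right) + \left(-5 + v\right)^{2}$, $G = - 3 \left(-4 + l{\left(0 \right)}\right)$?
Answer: $16037$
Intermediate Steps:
$G = 12$ ($G = - 3 \left(-4 + 0\right) = \left(-3\right) \left(-4\right) = 12$)
$g{\left(v \right)} = v^{2} + \left(-5 + v\right)^{2} + 54 v$
$\left(-18328 + g{\left(G \right)}\right) + 33524 = \left(-18328 + \left(25 + 2 \cdot 12^{2} + 44 \cdot 12\right)\right) + 33524 = \left(-18328 + \left(25 + 2 \cdot 144 + 528\right)\right) + 33524 = \left(-18328 + \left(25 + 288 + 528\right)\right) + 33524 = \left(-18328 + 841\right) + 33524 = -17487 + 33524 = 16037$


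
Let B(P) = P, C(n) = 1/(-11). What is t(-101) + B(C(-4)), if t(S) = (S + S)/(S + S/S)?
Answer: 1061/550 ≈ 1.9291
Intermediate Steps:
C(n) = -1/11
t(S) = 2*S/(1 + S) (t(S) = (2*S)/(S + 1) = (2*S)/(1 + S) = 2*S/(1 + S))
t(-101) + B(C(-4)) = 2*(-101)/(1 - 101) - 1/11 = 2*(-101)/(-100) - 1/11 = 2*(-101)*(-1/100) - 1/11 = 101/50 - 1/11 = 1061/550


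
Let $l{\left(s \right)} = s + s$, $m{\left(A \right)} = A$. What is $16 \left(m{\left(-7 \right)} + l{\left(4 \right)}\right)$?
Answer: $16$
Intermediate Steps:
$l{\left(s \right)} = 2 s$
$16 \left(m{\left(-7 \right)} + l{\left(4 \right)}\right) = 16 \left(-7 + 2 \cdot 4\right) = 16 \left(-7 + 8\right) = 16 \cdot 1 = 16$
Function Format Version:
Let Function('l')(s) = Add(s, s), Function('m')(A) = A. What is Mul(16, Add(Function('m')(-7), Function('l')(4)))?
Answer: 16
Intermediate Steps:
Function('l')(s) = Mul(2, s)
Mul(16, Add(Function('m')(-7), Function('l')(4))) = Mul(16, Add(-7, Mul(2, 4))) = Mul(16, Add(-7, 8)) = Mul(16, 1) = 16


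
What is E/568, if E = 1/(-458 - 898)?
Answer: -1/770208 ≈ -1.2984e-6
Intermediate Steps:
E = -1/1356 (E = 1/(-1356) = -1/1356 ≈ -0.00073746)
E/568 = -1/1356/568 = -1/1356*1/568 = -1/770208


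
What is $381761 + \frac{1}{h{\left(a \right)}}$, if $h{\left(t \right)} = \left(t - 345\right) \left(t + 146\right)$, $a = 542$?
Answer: $\frac{51742358897}{135536} \approx 3.8176 \cdot 10^{5}$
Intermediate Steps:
$h{\left(t \right)} = \left(-345 + t\right) \left(146 + t\right)$
$381761 + \frac{1}{h{\left(a \right)}} = 381761 + \frac{1}{-50370 + 542^{2} - 107858} = 381761 + \frac{1}{-50370 + 293764 - 107858} = 381761 + \frac{1}{135536} = \frac{51742358897}{135536}$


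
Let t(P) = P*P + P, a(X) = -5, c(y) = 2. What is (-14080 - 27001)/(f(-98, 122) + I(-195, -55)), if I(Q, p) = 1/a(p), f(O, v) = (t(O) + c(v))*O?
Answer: 205405/4658921 ≈ 0.044089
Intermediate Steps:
t(P) = P + P² (t(P) = P² + P = P + P²)
f(O, v) = O*(2 + O*(1 + O)) (f(O, v) = (O*(1 + O) + 2)*O = (2 + O*(1 + O))*O = O*(2 + O*(1 + O)))
I(Q, p) = -⅕ (I(Q, p) = 1/(-5) = -⅕)
(-14080 - 27001)/(f(-98, 122) + I(-195, -55)) = (-14080 - 27001)/(-98*(2 - 98*(1 - 98)) - ⅕) = -41081/(-98*(2 - 98*(-97)) - ⅕) = -41081/(-98*(2 + 9506) - ⅕) = -41081/(-98*9508 - ⅕) = -41081/(-931784 - ⅕) = -41081/(-4658921/5) = -41081*(-5/4658921) = 205405/4658921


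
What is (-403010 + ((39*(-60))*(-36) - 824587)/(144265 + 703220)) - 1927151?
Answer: -1974777235432/847485 ≈ -2.3302e+6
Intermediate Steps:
(-403010 + ((39*(-60))*(-36) - 824587)/(144265 + 703220)) - 1927151 = (-403010 + (-2340*(-36) - 824587)/847485) - 1927151 = (-403010 + (84240 - 824587)*(1/847485)) - 1927151 = (-403010 - 740347*1/847485) - 1927151 = (-403010 - 740347/847485) - 1927151 = -341545670197/847485 - 1927151 = -1974777235432/847485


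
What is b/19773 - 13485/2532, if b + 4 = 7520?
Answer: -82536131/16688412 ≈ -4.9457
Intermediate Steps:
b = 7516 (b = -4 + 7520 = 7516)
b/19773 - 13485/2532 = 7516/19773 - 13485/2532 = 7516*(1/19773) - 13485*1/2532 = 7516/19773 - 4495/844 = -82536131/16688412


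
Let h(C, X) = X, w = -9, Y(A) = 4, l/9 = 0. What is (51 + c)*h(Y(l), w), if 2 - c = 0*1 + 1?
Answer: -468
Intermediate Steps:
l = 0 (l = 9*0 = 0)
c = 1 (c = 2 - (0*1 + 1) = 2 - (0 + 1) = 2 - 1*1 = 2 - 1 = 1)
(51 + c)*h(Y(l), w) = (51 + 1)*(-9) = 52*(-9) = -468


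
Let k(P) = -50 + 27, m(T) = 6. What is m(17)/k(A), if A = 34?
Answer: -6/23 ≈ -0.26087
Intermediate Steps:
k(P) = -23
m(17)/k(A) = 6/(-23) = 6*(-1/23) = -6/23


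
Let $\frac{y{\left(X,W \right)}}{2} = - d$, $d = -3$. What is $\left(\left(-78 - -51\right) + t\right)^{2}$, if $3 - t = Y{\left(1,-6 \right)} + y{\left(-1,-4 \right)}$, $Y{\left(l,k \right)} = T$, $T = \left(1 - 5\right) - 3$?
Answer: $529$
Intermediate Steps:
$T = -7$ ($T = -4 - 3 = -7$)
$y{\left(X,W \right)} = 6$ ($y{\left(X,W \right)} = 2 \left(\left(-1\right) \left(-3\right)\right) = 2 \cdot 3 = 6$)
$Y{\left(l,k \right)} = -7$
$t = 4$ ($t = 3 - \left(-7 + 6\right) = 3 - -1 = 3 + 1 = 4$)
$\left(\left(-78 - -51\right) + t\right)^{2} = \left(\left(-78 - -51\right) + 4\right)^{2} = \left(\left(-78 + 51\right) + 4\right)^{2} = \left(-27 + 4\right)^{2} = \left(-23\right)^{2} = 529$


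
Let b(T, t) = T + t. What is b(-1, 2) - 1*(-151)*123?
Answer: 18574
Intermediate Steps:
b(-1, 2) - 1*(-151)*123 = (-1 + 2) - 1*(-151)*123 = 1 + 151*123 = 1 + 18573 = 18574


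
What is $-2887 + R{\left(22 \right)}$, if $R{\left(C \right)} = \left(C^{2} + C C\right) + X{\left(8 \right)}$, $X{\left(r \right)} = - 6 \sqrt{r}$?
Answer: $-1919 - 12 \sqrt{2} \approx -1936.0$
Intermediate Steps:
$R{\left(C \right)} = - 12 \sqrt{2} + 2 C^{2}$ ($R{\left(C \right)} = \left(C^{2} + C C\right) - 6 \sqrt{8} = \left(C^{2} + C^{2}\right) - 6 \cdot 2 \sqrt{2} = 2 C^{2} - 12 \sqrt{2} = - 12 \sqrt{2} + 2 C^{2}$)
$-2887 + R{\left(22 \right)} = -2887 + \left(- 12 \sqrt{2} + 2 \cdot 22^{2}\right) = -2887 + \left(- 12 \sqrt{2} + 2 \cdot 484\right) = -2887 + \left(- 12 \sqrt{2} + 968\right) = -2887 + \left(968 - 12 \sqrt{2}\right) = -1919 - 12 \sqrt{2}$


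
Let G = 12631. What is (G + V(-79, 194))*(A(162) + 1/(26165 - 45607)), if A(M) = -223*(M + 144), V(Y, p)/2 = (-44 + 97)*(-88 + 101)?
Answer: -18585504906773/19442 ≈ -9.5595e+8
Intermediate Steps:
V(Y, p) = 1378 (V(Y, p) = 2*((-44 + 97)*(-88 + 101)) = 2*(53*13) = 2*689 = 1378)
A(M) = -32112 - 223*M (A(M) = -223*(144 + M) = -32112 - 223*M)
(G + V(-79, 194))*(A(162) + 1/(26165 - 45607)) = (12631 + 1378)*((-32112 - 223*162) + 1/(26165 - 45607)) = 14009*((-32112 - 36126) + 1/(-19442)) = 14009*(-68238 - 1/19442) = 14009*(-1326683197/19442) = -18585504906773/19442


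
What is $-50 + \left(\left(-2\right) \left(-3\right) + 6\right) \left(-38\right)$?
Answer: $-506$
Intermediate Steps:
$-50 + \left(\left(-2\right) \left(-3\right) + 6\right) \left(-38\right) = -50 + \left(6 + 6\right) \left(-38\right) = -50 + 12 \left(-38\right) = -50 - 456 = -506$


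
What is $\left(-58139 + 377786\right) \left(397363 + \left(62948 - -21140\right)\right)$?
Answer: $153894367797$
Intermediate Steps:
$\left(-58139 + 377786\right) \left(397363 + \left(62948 - -21140\right)\right) = 319647 \left(397363 + \left(62948 + 21140\right)\right) = 319647 \left(397363 + 84088\right) = 319647 \cdot 481451 = 153894367797$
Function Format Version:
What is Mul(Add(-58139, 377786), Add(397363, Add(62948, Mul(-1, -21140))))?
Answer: 153894367797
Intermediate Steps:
Mul(Add(-58139, 377786), Add(397363, Add(62948, Mul(-1, -21140)))) = Mul(319647, Add(397363, Add(62948, 21140))) = Mul(319647, Add(397363, 84088)) = Mul(319647, 481451) = 153894367797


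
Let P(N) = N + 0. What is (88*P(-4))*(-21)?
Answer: 7392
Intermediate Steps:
P(N) = N
(88*P(-4))*(-21) = (88*(-4))*(-21) = -352*(-21) = 7392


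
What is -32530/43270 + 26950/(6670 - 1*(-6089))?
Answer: 75107623/55208193 ≈ 1.3604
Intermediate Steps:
-32530/43270 + 26950/(6670 - 1*(-6089)) = -32530*1/43270 + 26950/(6670 + 6089) = -3253/4327 + 26950/12759 = 75107623/55208193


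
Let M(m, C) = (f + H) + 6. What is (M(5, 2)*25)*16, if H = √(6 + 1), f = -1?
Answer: 2000 + 400*√7 ≈ 3058.3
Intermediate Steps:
H = √7 ≈ 2.6458
M(m, C) = 5 + √7 (M(m, C) = (-1 + √7) + 6 = 5 + √7)
(M(5, 2)*25)*16 = ((5 + √7)*25)*16 = (125 + 25*√7)*16 = 2000 + 400*√7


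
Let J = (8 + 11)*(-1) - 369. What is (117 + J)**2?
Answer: 73441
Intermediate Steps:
J = -388 (J = 19*(-1) - 369 = -19 - 369 = -388)
(117 + J)**2 = (117 - 388)**2 = (-271)**2 = 73441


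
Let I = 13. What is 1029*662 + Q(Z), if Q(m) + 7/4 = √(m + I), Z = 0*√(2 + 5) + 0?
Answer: 2724785/4 + √13 ≈ 6.8120e+5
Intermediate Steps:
Z = 0 (Z = 0*√7 + 0 = 0 + 0 = 0)
Q(m) = -7/4 + √(13 + m) (Q(m) = -7/4 + √(m + 13) = -7/4 + √(13 + m))
1029*662 + Q(Z) = 1029*662 + (-7/4 + √(13 + 0)) = 681198 + (-7/4 + √13) = 2724785/4 + √13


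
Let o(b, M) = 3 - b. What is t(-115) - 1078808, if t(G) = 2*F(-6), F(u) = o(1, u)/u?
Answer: -3236426/3 ≈ -1.0788e+6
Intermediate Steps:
F(u) = 2/u (F(u) = (3 - 1*1)/u = (3 - 1)/u = 2/u)
t(G) = -2/3 (t(G) = 2*(2/(-6)) = 2*(2*(-1/6)) = 2*(-1/3) = -2/3)
t(-115) - 1078808 = -2/3 - 1078808 = -3236426/3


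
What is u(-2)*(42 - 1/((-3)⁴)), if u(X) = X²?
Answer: 13604/81 ≈ 167.95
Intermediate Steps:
u(-2)*(42 - 1/((-3)⁴)) = (-2)²*(42 - 1/((-3)⁴)) = 4*(42 - 1/81) = 4*(3401/81) = 13604/81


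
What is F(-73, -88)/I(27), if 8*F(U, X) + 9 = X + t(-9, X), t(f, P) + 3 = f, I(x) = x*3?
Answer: -109/648 ≈ -0.16821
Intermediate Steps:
I(x) = 3*x
t(f, P) = -3 + f
F(U, X) = -21/8 + X/8 (F(U, X) = -9/8 + (X + (-3 - 9))/8 = -9/8 + (X - 12)/8 = -9/8 + (-12 + X)/8 = -9/8 + (-3/2 + X/8) = -21/8 + X/8)
F(-73, -88)/I(27) = (-21/8 + (1/8)*(-88))/((3*27)) = (-21/8 - 11)/81 = -109/8*1/81 = -109/648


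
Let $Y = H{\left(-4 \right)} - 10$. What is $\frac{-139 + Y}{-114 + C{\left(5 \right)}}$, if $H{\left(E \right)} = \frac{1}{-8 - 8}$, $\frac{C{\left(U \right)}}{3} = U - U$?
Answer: $\frac{795}{608} \approx 1.3076$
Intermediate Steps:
$C{\left(U \right)} = 0$ ($C{\left(U \right)} = 3 \left(U - U\right) = 3 \cdot 0 = 0$)
$H{\left(E \right)} = - \frac{1}{16}$ ($H{\left(E \right)} = \frac{1}{-16} = - \frac{1}{16}$)
$Y = - \frac{161}{16}$ ($Y = - \frac{1}{16} - 10 = - \frac{161}{16} \approx -10.063$)
$\frac{-139 + Y}{-114 + C{\left(5 \right)}} = \frac{-139 - \frac{161}{16}}{-114 + 0} = - \frac{2385}{16 \left(-114\right)} = \left(- \frac{2385}{16}\right) \left(- \frac{1}{114}\right) = \frac{795}{608}$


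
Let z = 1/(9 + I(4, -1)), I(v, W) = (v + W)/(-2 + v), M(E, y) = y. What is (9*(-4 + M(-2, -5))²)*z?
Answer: 486/7 ≈ 69.429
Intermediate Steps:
I(v, W) = (W + v)/(-2 + v)
z = 2/21 (z = 1/(9 + (-1 + 4)/(-2 + 4)) = 1/(9 + 3/2) = 1/(21/2) = 2/21 ≈ 0.095238)
(9*(-4 + M(-2, -5))²)*z = (9*(-4 - 5)²)*(2/21) = (9*(-9)²)*(2/21) = (9*81)*(2/21) = 729*(2/21) = 486/7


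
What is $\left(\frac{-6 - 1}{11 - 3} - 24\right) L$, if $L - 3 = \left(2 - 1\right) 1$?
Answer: $- \frac{199}{2} \approx -99.5$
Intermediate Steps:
$L = 4$ ($L = 3 + \left(2 - 1\right) 1 = 3 + 1 \cdot 1 = 3 + 1 = 4$)
$\left(\frac{-6 - 1}{11 - 3} - 24\right) L = \left(\frac{-6 - 1}{11 - 3} - 24\right) 4 = \left(- \frac{7}{8} - 24\right) 4 = \left(- \frac{199}{8}\right) 4 = - \frac{199}{2}$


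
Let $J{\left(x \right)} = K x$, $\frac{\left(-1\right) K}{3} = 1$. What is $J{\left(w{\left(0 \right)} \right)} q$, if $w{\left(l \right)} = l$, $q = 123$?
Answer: $0$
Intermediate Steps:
$K = -3$ ($K = \left(-3\right) 1 = -3$)
$J{\left(x \right)} = - 3 x$
$J{\left(w{\left(0 \right)} \right)} q = \left(-3\right) 0 \cdot 123 = 0 \cdot 123 = 0$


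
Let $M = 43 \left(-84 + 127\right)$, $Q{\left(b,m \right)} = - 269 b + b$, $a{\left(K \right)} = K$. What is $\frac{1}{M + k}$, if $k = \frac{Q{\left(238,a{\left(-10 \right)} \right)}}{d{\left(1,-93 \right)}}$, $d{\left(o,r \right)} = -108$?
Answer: $\frac{27}{65869} \approx 0.0004099$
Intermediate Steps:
$Q{\left(b,m \right)} = - 268 b$
$k = \frac{15946}{27}$ ($k = \frac{\left(-268\right) 238}{-108} = \left(-63784\right) \left(- \frac{1}{108}\right) = \frac{15946}{27} \approx 590.59$)
$M = 1849$ ($M = 43 \cdot 43 = 1849$)
$\frac{1}{M + k} = \frac{1}{1849 + \frac{15946}{27}} = \frac{1}{\frac{65869}{27}} = \frac{27}{65869}$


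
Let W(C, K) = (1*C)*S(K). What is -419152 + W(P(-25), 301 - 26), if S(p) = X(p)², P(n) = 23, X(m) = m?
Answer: 1320223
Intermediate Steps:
S(p) = p²
W(C, K) = C*K² (W(C, K) = (1*C)*K² = C*K²)
-419152 + W(P(-25), 301 - 26) = -419152 + 23*(301 - 26)² = -419152 + 23*275² = -419152 + 23*75625 = -419152 + 1739375 = 1320223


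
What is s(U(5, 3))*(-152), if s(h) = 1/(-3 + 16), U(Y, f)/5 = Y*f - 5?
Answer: -152/13 ≈ -11.692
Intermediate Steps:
U(Y, f) = -25 + 5*Y*f (U(Y, f) = 5*(Y*f - 5) = 5*(-5 + Y*f) = -25 + 5*Y*f)
s(h) = 1/13
s(U(5, 3))*(-152) = (1/13)*(-152) = -152/13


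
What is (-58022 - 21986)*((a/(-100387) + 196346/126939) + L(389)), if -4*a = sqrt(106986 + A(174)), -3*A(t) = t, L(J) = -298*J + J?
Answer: 61755426045112/6681 - 80008*sqrt(6683)/100387 ≈ 9.2434e+9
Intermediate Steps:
L(J) = -297*J
A(t) = -t/3
a = -sqrt(6683) (a = -sqrt(106986 - 1/3*174)/4 = -sqrt(106986 - 58)/4 = -sqrt(6683) ≈ -81.750)
(-58022 - 21986)*((a/(-100387) + 196346/126939) + L(389)) = (-58022 - 21986)*((-sqrt(6683)/(-100387) + 196346/126939) - 297*389) = -80008*((-sqrt(6683)*(-1/100387) + 196346*(1/126939)) - 115533) = -80008*((sqrt(6683)/100387 + 10334/6681) - 115533) = -80008*((10334/6681 + sqrt(6683)/100387) - 115533) = -80008*(-771865639/6681 + sqrt(6683)/100387) = 61755426045112/6681 - 80008*sqrt(6683)/100387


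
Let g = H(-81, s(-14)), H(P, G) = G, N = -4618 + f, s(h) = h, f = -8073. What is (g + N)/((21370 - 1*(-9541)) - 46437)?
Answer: 1815/2218 ≈ 0.81831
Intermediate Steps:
N = -12691 (N = -4618 - 8073 = -12691)
g = -14
(g + N)/((21370 - 1*(-9541)) - 46437) = (-14 - 12691)/((21370 - 1*(-9541)) - 46437) = -12705/((21370 + 9541) - 46437) = -12705/(30911 - 46437) = -12705/(-15526) = -12705*(-1/15526) = 1815/2218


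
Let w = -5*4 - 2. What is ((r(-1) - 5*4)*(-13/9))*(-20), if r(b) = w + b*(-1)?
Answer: -10660/9 ≈ -1184.4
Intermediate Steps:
w = -22 (w = -20 - 2 = -22)
r(b) = -22 - b (r(b) = -22 + b*(-1) = -22 - b)
((r(-1) - 5*4)*(-13/9))*(-20) = (((-22 - 1*(-1)) - 5*4)*(-13/9))*(-20) = (((-22 + 1) - 20)*(-13*⅑))*(-20) = ((-21 - 20)*(-13/9))*(-20) = -41*(-13/9)*(-20) = (533/9)*(-20) = -10660/9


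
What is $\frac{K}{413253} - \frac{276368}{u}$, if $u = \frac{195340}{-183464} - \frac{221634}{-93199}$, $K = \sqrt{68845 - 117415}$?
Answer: $- \frac{1181380709026912}{5614091879} + \frac{i \sqrt{48570}}{413253} \approx -2.1043 \cdot 10^{5} + 0.0005333 i$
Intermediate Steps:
$K = i \sqrt{48570}$ ($K = \sqrt{-48570} = i \sqrt{48570} \approx 220.39 i$)
$u = \frac{5614091879}{4274665334}$ ($u = 195340 \left(- \frac{1}{183464}\right) - - \frac{221634}{93199} = - \frac{48835}{45866} + \frac{221634}{93199} = \frac{5614091879}{4274665334} \approx 1.3133$)
$\frac{K}{413253} - \frac{276368}{u} = \frac{i \sqrt{48570}}{413253} - \frac{276368}{\frac{5614091879}{4274665334}} = i \sqrt{48570} \cdot \frac{1}{413253} - \frac{1181380709026912}{5614091879} = \frac{i \sqrt{48570}}{413253} - \frac{1181380709026912}{5614091879} = - \frac{1181380709026912}{5614091879} + \frac{i \sqrt{48570}}{413253}$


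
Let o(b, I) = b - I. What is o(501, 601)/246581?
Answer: -100/246581 ≈ -0.00040555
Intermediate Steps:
o(501, 601)/246581 = (501 - 1*601)/246581 = (501 - 601)*(1/246581) = -100*1/246581 = -100/246581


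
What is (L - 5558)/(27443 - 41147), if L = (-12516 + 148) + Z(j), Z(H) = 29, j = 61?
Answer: 17897/13704 ≈ 1.3060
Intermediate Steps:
L = -12339 (L = (-12516 + 148) + 29 = -12368 + 29 = -12339)
(L - 5558)/(27443 - 41147) = (-12339 - 5558)/(27443 - 41147) = -17897/(-13704) = -17897*(-1/13704) = 17897/13704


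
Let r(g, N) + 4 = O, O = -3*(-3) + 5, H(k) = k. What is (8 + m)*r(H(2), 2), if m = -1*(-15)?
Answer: 230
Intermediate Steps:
m = 15
O = 14 (O = 9 + 5 = 14)
r(g, N) = 10 (r(g, N) = -4 + 14 = 10)
(8 + m)*r(H(2), 2) = (8 + 15)*10 = 23*10 = 230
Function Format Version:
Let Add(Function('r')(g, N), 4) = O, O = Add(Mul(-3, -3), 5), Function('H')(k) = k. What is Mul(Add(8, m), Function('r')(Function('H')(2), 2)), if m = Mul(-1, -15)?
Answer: 230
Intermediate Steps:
m = 15
O = 14 (O = Add(9, 5) = 14)
Function('r')(g, N) = 10 (Function('r')(g, N) = Add(-4, 14) = 10)
Mul(Add(8, m), Function('r')(Function('H')(2), 2)) = Mul(Add(8, 15), 10) = Mul(23, 10) = 230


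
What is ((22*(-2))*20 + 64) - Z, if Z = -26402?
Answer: 25586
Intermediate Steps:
((22*(-2))*20 + 64) - Z = ((22*(-2))*20 + 64) - 1*(-26402) = (-44*20 + 64) + 26402 = (-880 + 64) + 26402 = -816 + 26402 = 25586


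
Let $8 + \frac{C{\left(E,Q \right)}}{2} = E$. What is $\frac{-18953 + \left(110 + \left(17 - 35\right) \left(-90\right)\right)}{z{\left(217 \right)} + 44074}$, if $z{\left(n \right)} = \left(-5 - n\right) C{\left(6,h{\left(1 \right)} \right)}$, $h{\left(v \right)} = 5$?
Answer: $- \frac{17223}{44962} \approx -0.38306$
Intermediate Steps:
$C{\left(E,Q \right)} = -16 + 2 E$
$z{\left(n \right)} = 20 + 4 n$ ($z{\left(n \right)} = \left(-5 - n\right) \left(-16 + 2 \cdot 6\right) = \left(-5 - n\right) \left(-16 + 12\right) = \left(-5 - n\right) \left(-4\right) = 20 + 4 n$)
$\frac{-18953 + \left(110 + \left(17 - 35\right) \left(-90\right)\right)}{z{\left(217 \right)} + 44074} = \frac{-18953 + \left(110 + \left(17 - 35\right) \left(-90\right)\right)}{\left(20 + 4 \cdot 217\right) + 44074} = \frac{-18953 + \left(110 + \left(17 - 35\right) \left(-90\right)\right)}{\left(20 + 868\right) + 44074} = \frac{-18953 + \left(110 - -1620\right)}{888 + 44074} = \frac{-18953 + \left(110 + 1620\right)}{44962} = \left(-18953 + 1730\right) \frac{1}{44962} = \left(-17223\right) \frac{1}{44962} = - \frac{17223}{44962}$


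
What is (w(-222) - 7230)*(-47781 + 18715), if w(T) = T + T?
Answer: 223052484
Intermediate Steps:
w(T) = 2*T
(w(-222) - 7230)*(-47781 + 18715) = (2*(-222) - 7230)*(-47781 + 18715) = (-444 - 7230)*(-29066) = -7674*(-29066) = 223052484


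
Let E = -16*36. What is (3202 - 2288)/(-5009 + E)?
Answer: -914/5585 ≈ -0.16365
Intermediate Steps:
E = -576
(3202 - 2288)/(-5009 + E) = (3202 - 2288)/(-5009 - 576) = 914/(-5585) = 914*(-1/5585) = -914/5585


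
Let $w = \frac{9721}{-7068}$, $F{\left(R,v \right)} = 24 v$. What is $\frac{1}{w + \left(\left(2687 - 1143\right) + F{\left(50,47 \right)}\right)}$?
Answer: $\frac{7068}{18875975} \approx 0.00037444$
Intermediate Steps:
$w = - \frac{9721}{7068}$ ($w = 9721 \left(- \frac{1}{7068}\right) = - \frac{9721}{7068} \approx -1.3754$)
$\frac{1}{w + \left(\left(2687 - 1143\right) + F{\left(50,47 \right)}\right)} = \frac{1}{- \frac{9721}{7068} + \left(\left(2687 - 1143\right) + 24 \cdot 47\right)} = \frac{1}{- \frac{9721}{7068} + \left(1544 + 1128\right)} = \frac{1}{- \frac{9721}{7068} + 2672} = \frac{1}{\frac{18875975}{7068}} = \frac{7068}{18875975}$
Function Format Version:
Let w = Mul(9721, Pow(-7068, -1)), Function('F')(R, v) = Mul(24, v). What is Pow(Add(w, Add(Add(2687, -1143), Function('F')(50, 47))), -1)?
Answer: Rational(7068, 18875975) ≈ 0.00037444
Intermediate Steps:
w = Rational(-9721, 7068) (w = Mul(9721, Rational(-1, 7068)) = Rational(-9721, 7068) ≈ -1.3754)
Pow(Add(w, Add(Add(2687, -1143), Function('F')(50, 47))), -1) = Pow(Add(Rational(-9721, 7068), Add(Add(2687, -1143), Mul(24, 47))), -1) = Pow(Add(Rational(-9721, 7068), Add(1544, 1128)), -1) = Pow(Add(Rational(-9721, 7068), 2672), -1) = Pow(Rational(18875975, 7068), -1) = Rational(7068, 18875975)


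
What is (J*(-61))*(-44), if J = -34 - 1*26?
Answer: -161040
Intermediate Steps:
J = -60 (J = -34 - 26 = -60)
(J*(-61))*(-44) = -60*(-61)*(-44) = 3660*(-44) = -161040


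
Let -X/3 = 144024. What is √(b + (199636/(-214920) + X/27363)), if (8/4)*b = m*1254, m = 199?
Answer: √3329189392095371186970/163357110 ≈ 353.21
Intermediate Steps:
X = -432072 (X = -3*144024 = -432072)
b = 124773 (b = (199*1254)/2 = (½)*249546 = 124773)
√(b + (199636/(-214920) + X/27363)) = √(124773 + (199636/(-214920) - 432072/27363)) = √(124773 + (199636*(-1/214920) - 432072*1/27363)) = √(124773 + (-49909/53730 - 144024/9121)) = √(124773 - 8193629509/490071330) = √(61139476428581/490071330) = √3329189392095371186970/163357110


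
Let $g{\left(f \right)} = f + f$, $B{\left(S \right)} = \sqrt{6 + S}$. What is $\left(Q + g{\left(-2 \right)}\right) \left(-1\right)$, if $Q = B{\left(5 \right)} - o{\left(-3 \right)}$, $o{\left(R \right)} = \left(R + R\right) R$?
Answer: $22 - \sqrt{11} \approx 18.683$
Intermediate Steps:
$o{\left(R \right)} = 2 R^{2}$ ($o{\left(R \right)} = 2 R R = 2 R^{2}$)
$g{\left(f \right)} = 2 f$
$Q = -18 + \sqrt{11}$ ($Q = \sqrt{6 + 5} - 2 \left(-3\right)^{2} = \sqrt{11} - 2 \cdot 9 = \sqrt{11} - 18 = -18 + \sqrt{11} \approx -14.683$)
$\left(Q + g{\left(-2 \right)}\right) \left(-1\right) = \left(\left(-18 + \sqrt{11}\right) + 2 \left(-2\right)\right) \left(-1\right) = \left(\left(-18 + \sqrt{11}\right) - 4\right) \left(-1\right) = \left(-22 + \sqrt{11}\right) \left(-1\right) = 22 - \sqrt{11}$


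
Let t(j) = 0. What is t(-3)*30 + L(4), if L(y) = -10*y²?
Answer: -160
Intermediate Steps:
t(-3)*30 + L(4) = 0*30 - 10*4² = 0 - 10*16 = 0 - 160 = -160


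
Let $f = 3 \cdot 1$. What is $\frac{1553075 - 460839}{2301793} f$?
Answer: $\frac{3276708}{2301793} \approx 1.4235$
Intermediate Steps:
$f = 3$
$\frac{1553075 - 460839}{2301793} f = \frac{1553075 - 460839}{2301793} \cdot 3 = 1092236 \cdot \frac{1}{2301793} \cdot 3 = \frac{1092236}{2301793} \cdot 3 = \frac{3276708}{2301793}$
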